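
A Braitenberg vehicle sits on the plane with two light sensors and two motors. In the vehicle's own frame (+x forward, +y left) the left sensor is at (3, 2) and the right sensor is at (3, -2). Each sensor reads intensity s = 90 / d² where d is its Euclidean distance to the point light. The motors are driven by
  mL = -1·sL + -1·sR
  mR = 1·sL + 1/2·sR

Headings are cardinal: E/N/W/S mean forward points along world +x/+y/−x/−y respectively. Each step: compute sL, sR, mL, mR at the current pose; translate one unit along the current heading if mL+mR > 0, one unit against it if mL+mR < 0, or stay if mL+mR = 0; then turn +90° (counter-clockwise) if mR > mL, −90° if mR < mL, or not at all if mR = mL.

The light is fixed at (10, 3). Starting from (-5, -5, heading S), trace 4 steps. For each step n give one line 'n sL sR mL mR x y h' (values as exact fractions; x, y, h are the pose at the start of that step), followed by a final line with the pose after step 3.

n=0: pose=(-5,-5,S); sL=9/29, sR=9/41; mL=-630/1189, mR=999/2378; mL+mR=-9/82 → advance -1; mR−mL=2259/2378 → turn +1·90°
n=1: pose=(-5,-4,E); sL=90/169, sR=2/5; mL=-788/845, mR=619/845; mL+mR=-1/5 → advance -1; mR−mL=1407/845 → turn +1·90°
n=2: pose=(-6,-4,N); sL=9/34, sR=45/106; mL=-621/901, mR=1719/3604; mL+mR=-45/212 → advance -1; mR−mL=4203/3604 → turn +1·90°
n=3: pose=(-6,-5,W); sL=90/461, sR=90/397; mL=-77220/183017, mR=56475/183017; mL+mR=-45/397 → advance -1; mR−mL=133695/183017 → turn +1·90°

0 9/29 9/41 -630/1189 999/2378 -5 -5 S
1 90/169 2/5 -788/845 619/845 -5 -4 E
2 9/34 45/106 -621/901 1719/3604 -6 -4 N
3 90/461 90/397 -77220/183017 56475/183017 -6 -5 W
final -5 -5 S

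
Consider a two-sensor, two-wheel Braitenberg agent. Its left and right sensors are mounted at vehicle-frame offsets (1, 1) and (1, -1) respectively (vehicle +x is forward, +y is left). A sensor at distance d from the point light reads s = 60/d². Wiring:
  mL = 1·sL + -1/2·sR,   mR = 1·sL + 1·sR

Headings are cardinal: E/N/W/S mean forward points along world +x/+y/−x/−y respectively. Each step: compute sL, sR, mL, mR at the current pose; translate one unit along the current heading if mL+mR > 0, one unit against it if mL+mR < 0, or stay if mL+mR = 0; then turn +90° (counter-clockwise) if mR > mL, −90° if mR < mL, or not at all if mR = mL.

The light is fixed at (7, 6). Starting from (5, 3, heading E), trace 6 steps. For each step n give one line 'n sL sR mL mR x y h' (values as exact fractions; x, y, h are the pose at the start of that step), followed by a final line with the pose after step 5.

n=0: pose=(5,3,E); sL=12, sR=60/17; mL=174/17, mR=264/17; mL+mR=438/17 → advance +1; mR−mL=90/17 → turn +1·90°
n=1: pose=(6,3,N); sL=15/2, sR=15; mL=0, mR=45/2; mL+mR=45/2 → advance +1; mR−mL=45/2 → turn +1·90°
n=2: pose=(6,4,W); sL=60/13, sR=12; mL=-18/13, mR=216/13; mL+mR=198/13 → advance +1; mR−mL=18 → turn +1·90°
n=3: pose=(5,4,S); sL=6, sR=10/3; mL=13/3, mR=28/3; mL+mR=41/3 → advance +1; mR−mL=5 → turn +1·90°
n=4: pose=(5,3,E); sL=12, sR=60/17; mL=174/17, mR=264/17; mL+mR=438/17 → advance +1; mR−mL=90/17 → turn +1·90°
n=5: pose=(6,3,N); sL=15/2, sR=15; mL=0, mR=45/2; mL+mR=45/2 → advance +1; mR−mL=45/2 → turn +1·90°

0 12 60/17 174/17 264/17 5 3 E
1 15/2 15 0 45/2 6 3 N
2 60/13 12 -18/13 216/13 6 4 W
3 6 10/3 13/3 28/3 5 4 S
4 12 60/17 174/17 264/17 5 3 E
5 15/2 15 0 45/2 6 3 N
final 6 4 W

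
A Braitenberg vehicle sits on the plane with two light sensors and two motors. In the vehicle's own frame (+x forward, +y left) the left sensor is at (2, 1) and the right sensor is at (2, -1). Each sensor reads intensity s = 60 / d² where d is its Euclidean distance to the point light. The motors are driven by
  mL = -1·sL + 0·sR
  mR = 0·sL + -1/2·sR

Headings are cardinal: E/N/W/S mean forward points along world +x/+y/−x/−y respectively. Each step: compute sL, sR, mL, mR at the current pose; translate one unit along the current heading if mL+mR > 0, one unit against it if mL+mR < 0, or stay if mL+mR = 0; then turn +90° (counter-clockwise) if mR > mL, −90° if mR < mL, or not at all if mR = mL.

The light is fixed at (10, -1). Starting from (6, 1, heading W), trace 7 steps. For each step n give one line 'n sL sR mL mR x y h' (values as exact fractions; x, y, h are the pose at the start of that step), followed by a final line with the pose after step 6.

0 60/37 4/3 -60/37 -2/3 6 1 W
1 15 15/4 -15 -15/8 7 1 S
2 60/17 12 -60/17 -6 7 2 E
3 6 30/13 -6 -15/13 6 2 S
4 60/29 60/13 -60/29 -30/13 6 3 E
5 3 3/2 -3 -3/4 5 3 S
6 4/3 12/5 -4/3 -6/5 5 4 E
final 4 4 N

n=0: pose=(6,1,W); sL=60/37, sR=4/3; mL=-60/37, mR=-2/3; mL+mR=-254/111 → advance -1; mR−mL=106/111 → turn +1·90°
n=1: pose=(7,1,S); sL=15, sR=15/4; mL=-15, mR=-15/8; mL+mR=-135/8 → advance -1; mR−mL=105/8 → turn +1·90°
n=2: pose=(7,2,E); sL=60/17, sR=12; mL=-60/17, mR=-6; mL+mR=-162/17 → advance -1; mR−mL=-42/17 → turn -1·90°
n=3: pose=(6,2,S); sL=6, sR=30/13; mL=-6, mR=-15/13; mL+mR=-93/13 → advance -1; mR−mL=63/13 → turn +1·90°
n=4: pose=(6,3,E); sL=60/29, sR=60/13; mL=-60/29, mR=-30/13; mL+mR=-1650/377 → advance -1; mR−mL=-90/377 → turn -1·90°
n=5: pose=(5,3,S); sL=3, sR=3/2; mL=-3, mR=-3/4; mL+mR=-15/4 → advance -1; mR−mL=9/4 → turn +1·90°
n=6: pose=(5,4,E); sL=4/3, sR=12/5; mL=-4/3, mR=-6/5; mL+mR=-38/15 → advance -1; mR−mL=2/15 → turn +1·90°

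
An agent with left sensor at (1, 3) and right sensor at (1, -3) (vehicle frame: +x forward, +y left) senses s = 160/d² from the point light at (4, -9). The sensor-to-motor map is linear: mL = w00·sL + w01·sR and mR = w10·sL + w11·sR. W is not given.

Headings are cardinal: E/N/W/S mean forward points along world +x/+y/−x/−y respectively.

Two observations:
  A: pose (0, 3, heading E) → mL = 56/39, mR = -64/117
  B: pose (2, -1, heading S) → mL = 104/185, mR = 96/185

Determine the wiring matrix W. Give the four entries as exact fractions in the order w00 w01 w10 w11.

-1/2 1 1/2 -1/2

obs A: pose=(0,3,E) → sL=80/117, sR=16/9, mL=56/39, mR=-64/117
obs B: pose=(2,-1,S) → sL=16/5, sR=80/37, mL=104/185, mR=96/185
sensor matrix S = [[80/117, 16/9], [16/5, 80/37]]; det S = -91136/21645
solve [mL_A; mL_B] = S·[w00; w01] and [mR_A; mR_B] = S·[w10; w11]:
  w00 = -1/2, w01 = 1, w10 = 1/2, w11 = -1/2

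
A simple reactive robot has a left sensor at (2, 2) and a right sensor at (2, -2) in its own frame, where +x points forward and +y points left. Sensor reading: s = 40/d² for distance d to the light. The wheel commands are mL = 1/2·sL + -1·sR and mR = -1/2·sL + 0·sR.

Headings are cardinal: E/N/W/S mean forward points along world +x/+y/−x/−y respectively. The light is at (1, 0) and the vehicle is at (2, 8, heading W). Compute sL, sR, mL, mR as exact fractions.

left sensor world pos  = (0, 6); dL² = 37
right sensor world pos = (0, 10); dR² = 101
sL = 40/37 = 40/37
sR = 40/101 = 40/101
mL = 1/2·sL + -1·sR = 540/3737
mR = -1/2·sL + 0·sR = -20/37

40/37 40/101 540/3737 -20/37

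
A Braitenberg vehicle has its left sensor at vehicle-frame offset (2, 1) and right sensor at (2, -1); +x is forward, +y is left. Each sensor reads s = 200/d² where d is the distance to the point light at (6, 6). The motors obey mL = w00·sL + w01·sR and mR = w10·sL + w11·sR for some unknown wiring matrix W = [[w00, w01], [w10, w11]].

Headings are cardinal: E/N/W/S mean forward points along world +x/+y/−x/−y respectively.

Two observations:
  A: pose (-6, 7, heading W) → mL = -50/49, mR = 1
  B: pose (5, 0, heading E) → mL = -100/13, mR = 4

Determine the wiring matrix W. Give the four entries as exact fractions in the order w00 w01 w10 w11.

-1 0 0 1

obs A: pose=(-6,7,W) → sL=50/49, sR=1, mL=-50/49, mR=1
obs B: pose=(5,0,E) → sL=100/13, sR=4, mL=-100/13, mR=4
sensor matrix S = [[50/49, 1], [100/13, 4]]; det S = -2300/637
solve [mL_A; mL_B] = S·[w00; w01] and [mR_A; mR_B] = S·[w10; w11]:
  w00 = -1, w01 = 0, w10 = 0, w11 = 1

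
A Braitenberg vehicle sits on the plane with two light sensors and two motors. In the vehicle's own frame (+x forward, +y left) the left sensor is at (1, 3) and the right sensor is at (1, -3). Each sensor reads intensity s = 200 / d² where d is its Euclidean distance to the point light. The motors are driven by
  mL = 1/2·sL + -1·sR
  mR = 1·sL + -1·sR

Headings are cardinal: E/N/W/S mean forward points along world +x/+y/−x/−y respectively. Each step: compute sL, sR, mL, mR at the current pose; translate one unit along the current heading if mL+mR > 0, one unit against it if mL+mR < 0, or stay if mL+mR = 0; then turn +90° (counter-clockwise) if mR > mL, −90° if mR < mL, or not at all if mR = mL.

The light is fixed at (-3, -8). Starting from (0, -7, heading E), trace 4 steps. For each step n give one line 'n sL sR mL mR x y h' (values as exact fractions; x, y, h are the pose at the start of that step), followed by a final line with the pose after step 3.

n=0: pose=(0,-7,E); sL=25/4, sR=10; mL=-55/8, mR=-15/4; mL+mR=-85/8 → advance -1; mR−mL=25/8 → turn +1·90°
n=1: pose=(-1,-7,N); sL=40, sR=200/29; mL=380/29, mR=960/29; mL+mR=1340/29 → advance +1; mR−mL=20 → turn +1·90°
n=2: pose=(-1,-6,W); sL=100, sR=100/13; mL=550/13, mR=1200/13; mL+mR=1750/13 → advance +1; mR−mL=50 → turn +1·90°
n=3: pose=(-2,-6,S); sL=200/17, sR=40; mL=-580/17, mR=-480/17; mL+mR=-1060/17 → advance -1; mR−mL=100/17 → turn +1·90°

0 25/4 10 -55/8 -15/4 0 -7 E
1 40 200/29 380/29 960/29 -1 -7 N
2 100 100/13 550/13 1200/13 -1 -6 W
3 200/17 40 -580/17 -480/17 -2 -6 S
final -2 -5 E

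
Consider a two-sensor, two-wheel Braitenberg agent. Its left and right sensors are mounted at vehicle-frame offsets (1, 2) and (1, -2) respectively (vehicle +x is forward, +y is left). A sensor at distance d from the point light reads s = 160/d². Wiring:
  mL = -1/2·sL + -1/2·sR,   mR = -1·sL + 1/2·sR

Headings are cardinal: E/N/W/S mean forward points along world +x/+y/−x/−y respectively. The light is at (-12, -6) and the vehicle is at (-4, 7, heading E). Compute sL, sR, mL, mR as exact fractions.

left sensor world pos  = (-3, 9); dL² = 306
right sensor world pos = (-3, 5); dR² = 202
sL = 160/306 = 80/153
sR = 160/202 = 80/101
mL = -1/2·sL + -1/2·sR = -10160/15453
mR = -1·sL + 1/2·sR = -1960/15453

80/153 80/101 -10160/15453 -1960/15453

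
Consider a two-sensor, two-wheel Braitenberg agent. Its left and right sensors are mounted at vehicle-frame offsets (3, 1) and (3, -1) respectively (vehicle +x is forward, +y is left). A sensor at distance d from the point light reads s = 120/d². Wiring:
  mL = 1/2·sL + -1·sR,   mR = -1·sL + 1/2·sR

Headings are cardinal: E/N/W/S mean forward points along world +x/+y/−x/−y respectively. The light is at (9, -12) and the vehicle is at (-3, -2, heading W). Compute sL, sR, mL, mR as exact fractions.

left sensor world pos  = (-6, -3); dL² = 306
right sensor world pos = (-6, -1); dR² = 346
sL = 120/306 = 20/51
sR = 120/346 = 60/173
mL = 1/2·sL + -1·sR = -1330/8823
mR = -1·sL + 1/2·sR = -1930/8823

20/51 60/173 -1330/8823 -1930/8823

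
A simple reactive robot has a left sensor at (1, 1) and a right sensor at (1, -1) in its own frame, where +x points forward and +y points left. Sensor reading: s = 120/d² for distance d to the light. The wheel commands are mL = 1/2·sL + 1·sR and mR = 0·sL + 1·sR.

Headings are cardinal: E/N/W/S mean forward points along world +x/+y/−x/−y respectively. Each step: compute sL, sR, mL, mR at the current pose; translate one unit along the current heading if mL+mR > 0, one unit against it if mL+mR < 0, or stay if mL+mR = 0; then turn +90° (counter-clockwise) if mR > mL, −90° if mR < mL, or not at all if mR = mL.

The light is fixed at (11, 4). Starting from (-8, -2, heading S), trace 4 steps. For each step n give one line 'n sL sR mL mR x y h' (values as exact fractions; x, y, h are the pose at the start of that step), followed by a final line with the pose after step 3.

0 120/373 120/449 71700/167477 120/449 -8 -2 S
1 15/58 30/109 5115/12644 30/109 -8 -3 W
2 40/159 120/397 27020/63123 120/397 -9 -3 N
3 60/193 12/41 3546/7913 12/41 -9 -2 E
final -8 -2 S

n=0: pose=(-8,-2,S); sL=120/373, sR=120/449; mL=71700/167477, mR=120/449; mL+mR=116460/167477 → advance +1; mR−mL=-60/373 → turn -1·90°
n=1: pose=(-8,-3,W); sL=15/58, sR=30/109; mL=5115/12644, mR=30/109; mL+mR=8595/12644 → advance +1; mR−mL=-15/116 → turn -1·90°
n=2: pose=(-9,-3,N); sL=40/159, sR=120/397; mL=27020/63123, mR=120/397; mL+mR=46100/63123 → advance +1; mR−mL=-20/159 → turn -1·90°
n=3: pose=(-9,-2,E); sL=60/193, sR=12/41; mL=3546/7913, mR=12/41; mL+mR=5862/7913 → advance +1; mR−mL=-30/193 → turn -1·90°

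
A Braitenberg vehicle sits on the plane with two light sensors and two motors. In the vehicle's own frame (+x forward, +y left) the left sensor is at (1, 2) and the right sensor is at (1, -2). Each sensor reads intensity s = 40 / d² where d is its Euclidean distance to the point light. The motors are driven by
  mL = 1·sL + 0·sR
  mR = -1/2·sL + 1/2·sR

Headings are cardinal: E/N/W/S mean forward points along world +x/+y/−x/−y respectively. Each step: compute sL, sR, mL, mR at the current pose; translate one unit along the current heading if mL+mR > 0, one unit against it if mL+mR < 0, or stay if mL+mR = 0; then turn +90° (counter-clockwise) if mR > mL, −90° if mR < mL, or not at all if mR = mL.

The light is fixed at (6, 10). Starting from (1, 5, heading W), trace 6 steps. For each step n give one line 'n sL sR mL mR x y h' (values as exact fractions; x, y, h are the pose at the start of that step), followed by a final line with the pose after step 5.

n=0: pose=(1,5,W); sL=8/17, sR=8/9; mL=8/17, mR=32/153; mL+mR=104/153 → advance +1; mR−mL=-40/153 → turn -1·90°
n=1: pose=(0,5,N); sL=1/2, sR=5/4; mL=1/2, mR=3/8; mL+mR=7/8 → advance +1; mR−mL=-1/8 → turn -1·90°
n=2: pose=(0,6,E); sL=40/29, sR=40/61; mL=40/29, mR=-640/1769; mL+mR=1800/1769 → advance +1; mR−mL=-3080/1769 → turn -1·90°
n=3: pose=(1,6,S); sL=20/17, sR=20/37; mL=20/17, mR=-200/629; mL+mR=540/629 → advance +1; mR−mL=-940/629 → turn -1·90°
n=4: pose=(1,5,W); sL=8/17, sR=8/9; mL=8/17, mR=32/153; mL+mR=104/153 → advance +1; mR−mL=-40/153 → turn -1·90°
n=5: pose=(0,5,N); sL=1/2, sR=5/4; mL=1/2, mR=3/8; mL+mR=7/8 → advance +1; mR−mL=-1/8 → turn -1·90°

0 8/17 8/9 8/17 32/153 1 5 W
1 1/2 5/4 1/2 3/8 0 5 N
2 40/29 40/61 40/29 -640/1769 0 6 E
3 20/17 20/37 20/17 -200/629 1 6 S
4 8/17 8/9 8/17 32/153 1 5 W
5 1/2 5/4 1/2 3/8 0 5 N
final 0 6 E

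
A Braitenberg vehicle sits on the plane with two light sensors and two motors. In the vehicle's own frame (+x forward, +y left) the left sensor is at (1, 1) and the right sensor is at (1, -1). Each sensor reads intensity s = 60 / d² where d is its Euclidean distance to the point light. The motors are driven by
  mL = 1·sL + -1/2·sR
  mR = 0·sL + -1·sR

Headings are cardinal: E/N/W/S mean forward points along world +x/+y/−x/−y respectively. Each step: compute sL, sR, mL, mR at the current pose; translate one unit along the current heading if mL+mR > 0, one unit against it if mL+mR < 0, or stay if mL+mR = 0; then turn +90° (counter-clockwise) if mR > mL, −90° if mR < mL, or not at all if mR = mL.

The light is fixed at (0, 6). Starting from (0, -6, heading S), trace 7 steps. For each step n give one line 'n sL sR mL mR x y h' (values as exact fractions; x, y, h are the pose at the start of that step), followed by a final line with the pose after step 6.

0 6/17 6/17 3/17 -6/17 0 -6 S
1 12/29 60/101 342/2929 -60/101 0 -5 W
2 3/5 15/26 81/260 -15/26 1 -5 N
3 12/25 60/173 1326/4325 -60/173 1 -6 E
4 6/17 6/17 3/17 -6/17 0 -6 S
5 12/29 60/101 342/2929 -60/101 0 -5 W
6 3/5 15/26 81/260 -15/26 1 -5 N
final 1 -6 E

n=0: pose=(0,-6,S); sL=6/17, sR=6/17; mL=3/17, mR=-6/17; mL+mR=-3/17 → advance -1; mR−mL=-9/17 → turn -1·90°
n=1: pose=(0,-5,W); sL=12/29, sR=60/101; mL=342/2929, mR=-60/101; mL+mR=-1398/2929 → advance -1; mR−mL=-2082/2929 → turn -1·90°
n=2: pose=(1,-5,N); sL=3/5, sR=15/26; mL=81/260, mR=-15/26; mL+mR=-69/260 → advance -1; mR−mL=-231/260 → turn -1·90°
n=3: pose=(1,-6,E); sL=12/25, sR=60/173; mL=1326/4325, mR=-60/173; mL+mR=-174/4325 → advance -1; mR−mL=-2826/4325 → turn -1·90°
n=4: pose=(0,-6,S); sL=6/17, sR=6/17; mL=3/17, mR=-6/17; mL+mR=-3/17 → advance -1; mR−mL=-9/17 → turn -1·90°
n=5: pose=(0,-5,W); sL=12/29, sR=60/101; mL=342/2929, mR=-60/101; mL+mR=-1398/2929 → advance -1; mR−mL=-2082/2929 → turn -1·90°
n=6: pose=(1,-5,N); sL=3/5, sR=15/26; mL=81/260, mR=-15/26; mL+mR=-69/260 → advance -1; mR−mL=-231/260 → turn -1·90°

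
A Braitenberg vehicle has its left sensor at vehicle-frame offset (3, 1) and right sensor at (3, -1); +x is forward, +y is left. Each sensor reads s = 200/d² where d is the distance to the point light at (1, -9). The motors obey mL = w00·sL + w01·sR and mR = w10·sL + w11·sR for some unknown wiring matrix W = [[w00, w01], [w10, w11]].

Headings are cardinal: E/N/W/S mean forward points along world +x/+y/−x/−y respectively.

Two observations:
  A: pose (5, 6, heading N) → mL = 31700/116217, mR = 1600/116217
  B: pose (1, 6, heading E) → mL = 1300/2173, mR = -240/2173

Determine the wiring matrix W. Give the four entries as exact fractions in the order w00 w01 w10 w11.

obs A: pose=(5,6,N) → sL=200/333, sR=200/349, mL=31700/116217, mR=1600/116217
obs B: pose=(1,6,E) → sL=40/53, sR=40/41, mL=1300/2173, mR=-240/2173
sensor matrix S = [[200/333, 200/349], [40/53, 40/41]]; det S = 38752000/252539541
solve [mL_A; mL_B] = S·[w00; w01] and [mR_A; mR_B] = S·[w10; w11]:
  w00 = -1/2, w01 = 1, w10 = 1/2, w11 = -1/2

-1/2 1 1/2 -1/2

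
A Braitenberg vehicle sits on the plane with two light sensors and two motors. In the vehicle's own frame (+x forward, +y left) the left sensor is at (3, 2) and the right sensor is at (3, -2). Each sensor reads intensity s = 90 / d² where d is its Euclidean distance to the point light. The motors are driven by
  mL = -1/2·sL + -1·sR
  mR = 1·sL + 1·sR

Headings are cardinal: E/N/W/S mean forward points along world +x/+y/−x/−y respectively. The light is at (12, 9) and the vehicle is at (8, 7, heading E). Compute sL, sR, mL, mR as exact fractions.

90 90/17 -855/17 1620/17

left sensor world pos  = (11, 9); dL² = 1
right sensor world pos = (11, 5); dR² = 17
sL = 90/1 = 90
sR = 90/17 = 90/17
mL = -1/2·sL + -1·sR = -855/17
mR = 1·sL + 1·sR = 1620/17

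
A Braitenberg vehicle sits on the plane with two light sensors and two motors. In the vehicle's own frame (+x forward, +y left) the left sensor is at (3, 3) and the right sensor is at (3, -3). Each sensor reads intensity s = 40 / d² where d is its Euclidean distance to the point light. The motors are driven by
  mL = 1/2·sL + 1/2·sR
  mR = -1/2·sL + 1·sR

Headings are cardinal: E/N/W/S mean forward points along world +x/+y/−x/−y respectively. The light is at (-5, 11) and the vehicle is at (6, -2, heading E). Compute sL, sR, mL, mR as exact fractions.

left sensor world pos  = (9, 1); dL² = 296
right sensor world pos = (9, -5); dR² = 452
sL = 40/296 = 5/37
sR = 40/452 = 10/113
mL = 1/2·sL + 1/2·sR = 935/8362
mR = -1/2·sL + 1·sR = 175/8362

5/37 10/113 935/8362 175/8362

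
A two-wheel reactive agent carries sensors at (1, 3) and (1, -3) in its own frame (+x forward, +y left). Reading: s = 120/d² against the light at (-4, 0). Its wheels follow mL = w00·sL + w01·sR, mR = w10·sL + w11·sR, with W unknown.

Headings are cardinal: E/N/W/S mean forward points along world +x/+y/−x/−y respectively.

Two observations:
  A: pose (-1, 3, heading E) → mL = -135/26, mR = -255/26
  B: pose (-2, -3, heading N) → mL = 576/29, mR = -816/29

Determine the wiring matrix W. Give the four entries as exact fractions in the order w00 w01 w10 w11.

1 -1 -1 -1

obs A: pose=(-1,3,E) → sL=30/13, sR=15/2, mL=-135/26, mR=-255/26
obs B: pose=(-2,-3,N) → sL=24, sR=120/29, mL=576/29, mR=-816/29
sensor matrix S = [[30/13, 15/2], [24, 120/29]]; det S = -64260/377
solve [mL_A; mL_B] = S·[w00; w01] and [mR_A; mR_B] = S·[w10; w11]:
  w00 = 1, w01 = -1, w10 = -1, w11 = -1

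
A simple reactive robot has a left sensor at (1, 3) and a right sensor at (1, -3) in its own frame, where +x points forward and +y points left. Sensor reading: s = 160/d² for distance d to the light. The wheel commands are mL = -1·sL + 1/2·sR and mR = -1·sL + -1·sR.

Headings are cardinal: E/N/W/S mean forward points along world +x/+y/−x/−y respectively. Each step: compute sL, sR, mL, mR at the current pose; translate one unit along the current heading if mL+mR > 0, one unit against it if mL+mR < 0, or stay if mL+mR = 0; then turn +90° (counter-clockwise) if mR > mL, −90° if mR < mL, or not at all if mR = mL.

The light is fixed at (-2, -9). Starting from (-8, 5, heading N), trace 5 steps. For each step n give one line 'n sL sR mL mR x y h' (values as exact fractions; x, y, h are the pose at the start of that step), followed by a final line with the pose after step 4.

0 80/153 80/117 -40/221 -800/663 -8 5 N
1 160/281 32/25 496/7025 -12992/7025 -8 4 E
2 1 40/61 -41/61 -101/61 -9 4 S
3 32/37 160/353 -8336/13061 -17216/13061 -9 5 W
4 80/153 80/117 -40/221 -800/663 -8 5 N
final -8 4 E

n=0: pose=(-8,5,N); sL=80/153, sR=80/117; mL=-40/221, mR=-800/663; mL+mR=-920/663 → advance -1; mR−mL=-40/39 → turn -1·90°
n=1: pose=(-8,4,E); sL=160/281, sR=32/25; mL=496/7025, mR=-12992/7025; mL+mR=-12496/7025 → advance -1; mR−mL=-48/25 → turn -1·90°
n=2: pose=(-9,4,S); sL=1, sR=40/61; mL=-41/61, mR=-101/61; mL+mR=-142/61 → advance -1; mR−mL=-60/61 → turn -1·90°
n=3: pose=(-9,5,W); sL=32/37, sR=160/353; mL=-8336/13061, mR=-17216/13061; mL+mR=-25552/13061 → advance -1; mR−mL=-240/353 → turn -1·90°
n=4: pose=(-8,5,N); sL=80/153, sR=80/117; mL=-40/221, mR=-800/663; mL+mR=-920/663 → advance -1; mR−mL=-40/39 → turn -1·90°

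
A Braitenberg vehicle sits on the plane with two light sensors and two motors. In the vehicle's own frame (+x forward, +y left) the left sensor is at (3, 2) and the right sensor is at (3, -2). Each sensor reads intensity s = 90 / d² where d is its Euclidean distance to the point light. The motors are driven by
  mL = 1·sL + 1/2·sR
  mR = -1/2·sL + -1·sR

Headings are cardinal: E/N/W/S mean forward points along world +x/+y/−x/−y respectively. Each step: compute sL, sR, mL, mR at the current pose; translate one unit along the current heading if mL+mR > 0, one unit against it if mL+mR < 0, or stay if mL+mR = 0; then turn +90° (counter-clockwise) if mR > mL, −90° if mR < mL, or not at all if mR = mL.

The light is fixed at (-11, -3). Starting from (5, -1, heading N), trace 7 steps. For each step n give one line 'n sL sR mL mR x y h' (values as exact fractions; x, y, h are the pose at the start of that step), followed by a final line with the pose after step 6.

n=0: pose=(5,-1,N); sL=90/221, sR=90/349; mL=41355/77129, mR=-35595/77129; mL+mR=5760/77129 → advance +1; mR−mL=-76950/77129 → turn -1·90°
n=1: pose=(5,0,E); sL=45/193, sR=45/181; mL=24975/69866, mR=-25515/69866; mL+mR=-270/34933 → advance -1; mR−mL=-25245/34933 → turn -1·90°
n=2: pose=(4,0,S); sL=90/289, sR=90/169; mL=28215/48841, mR=-33615/48841; mL+mR=-5400/48841 → advance -1; mR−mL=-61830/48841 → turn -1·90°
n=3: pose=(4,1,W); sL=45/74, sR=1/2; mL=127/148, mR=-119/148; mL+mR=2/37 → advance +1; mR−mL=-123/74 → turn -1·90°
n=4: pose=(3,1,N); sL=90/193, sR=18/61; mL=7227/11773, mR=-6219/11773; mL+mR=1008/11773 → advance +1; mR−mL=-13446/11773 → turn -1·90°
n=5: pose=(3,2,E); sL=45/169, sR=45/149; mL=21015/50362, mR=-21915/50362; mL+mR=-450/25181 → advance -1; mR−mL=-21465/25181 → turn -1·90°
n=6: pose=(2,2,S); sL=90/229, sR=18/25; mL=4311/5725, mR=-5247/5725; mL+mR=-936/5725 → advance -1; mR−mL=-9558/5725 → turn -1·90°

0 90/221 90/349 41355/77129 -35595/77129 5 -1 N
1 45/193 45/181 24975/69866 -25515/69866 5 0 E
2 90/289 90/169 28215/48841 -33615/48841 4 0 S
3 45/74 1/2 127/148 -119/148 4 1 W
4 90/193 18/61 7227/11773 -6219/11773 3 1 N
5 45/169 45/149 21015/50362 -21915/50362 3 2 E
6 90/229 18/25 4311/5725 -5247/5725 2 2 S
final 2 3 W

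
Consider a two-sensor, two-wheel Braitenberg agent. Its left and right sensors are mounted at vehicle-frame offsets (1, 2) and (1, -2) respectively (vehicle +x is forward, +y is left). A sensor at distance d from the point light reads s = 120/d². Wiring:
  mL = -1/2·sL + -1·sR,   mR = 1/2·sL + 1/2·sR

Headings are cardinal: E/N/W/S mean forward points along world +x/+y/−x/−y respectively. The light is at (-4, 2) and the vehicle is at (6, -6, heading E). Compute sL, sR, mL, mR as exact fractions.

120/157 120/221 -32100/34697 22680/34697

left sensor world pos  = (7, -4); dL² = 157
right sensor world pos = (7, -8); dR² = 221
sL = 120/157 = 120/157
sR = 120/221 = 120/221
mL = -1/2·sL + -1·sR = -32100/34697
mR = 1/2·sL + 1/2·sR = 22680/34697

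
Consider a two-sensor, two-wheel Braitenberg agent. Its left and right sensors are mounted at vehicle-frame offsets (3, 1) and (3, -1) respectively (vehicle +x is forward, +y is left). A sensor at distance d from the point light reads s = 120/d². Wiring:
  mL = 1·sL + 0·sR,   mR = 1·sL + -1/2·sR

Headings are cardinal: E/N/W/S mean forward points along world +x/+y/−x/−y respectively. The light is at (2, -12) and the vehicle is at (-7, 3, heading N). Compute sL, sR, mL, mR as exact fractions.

left sensor world pos  = (-8, 6); dL² = 424
right sensor world pos = (-6, 6); dR² = 388
sL = 120/424 = 15/53
sR = 120/388 = 30/97
mL = 1·sL + 0·sR = 15/53
mR = 1·sL + -1/2·sR = 660/5141

15/53 30/97 15/53 660/5141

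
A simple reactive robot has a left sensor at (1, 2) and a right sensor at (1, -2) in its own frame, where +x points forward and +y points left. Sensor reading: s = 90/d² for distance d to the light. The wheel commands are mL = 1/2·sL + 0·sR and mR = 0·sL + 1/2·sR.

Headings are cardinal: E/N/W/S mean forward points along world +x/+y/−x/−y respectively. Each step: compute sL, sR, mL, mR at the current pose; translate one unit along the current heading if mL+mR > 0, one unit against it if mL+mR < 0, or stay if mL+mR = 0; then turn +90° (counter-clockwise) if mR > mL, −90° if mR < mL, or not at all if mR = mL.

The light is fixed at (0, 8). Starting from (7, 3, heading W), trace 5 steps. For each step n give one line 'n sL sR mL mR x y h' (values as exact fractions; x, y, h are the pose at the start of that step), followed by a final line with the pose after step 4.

0 18/17 2 9/17 1 7 3 W
1 9/10 45/26 9/20 45/52 6 3 S
2 18/13 90/113 9/13 45/113 6 2 E
3 9/13 45/37 9/26 45/74 7 2 S
4 90/89 18/29 45/89 9/29 7 1 E
final 8 1 S

n=0: pose=(7,3,W); sL=18/17, sR=2; mL=9/17, mR=1; mL+mR=26/17 → advance +1; mR−mL=8/17 → turn +1·90°
n=1: pose=(6,3,S); sL=9/10, sR=45/26; mL=9/20, mR=45/52; mL+mR=171/130 → advance +1; mR−mL=27/65 → turn +1·90°
n=2: pose=(6,2,E); sL=18/13, sR=90/113; mL=9/13, mR=45/113; mL+mR=1602/1469 → advance +1; mR−mL=-432/1469 → turn -1·90°
n=3: pose=(7,2,S); sL=9/13, sR=45/37; mL=9/26, mR=45/74; mL+mR=459/481 → advance +1; mR−mL=126/481 → turn +1·90°
n=4: pose=(7,1,E); sL=90/89, sR=18/29; mL=45/89, mR=9/29; mL+mR=2106/2581 → advance +1; mR−mL=-504/2581 → turn -1·90°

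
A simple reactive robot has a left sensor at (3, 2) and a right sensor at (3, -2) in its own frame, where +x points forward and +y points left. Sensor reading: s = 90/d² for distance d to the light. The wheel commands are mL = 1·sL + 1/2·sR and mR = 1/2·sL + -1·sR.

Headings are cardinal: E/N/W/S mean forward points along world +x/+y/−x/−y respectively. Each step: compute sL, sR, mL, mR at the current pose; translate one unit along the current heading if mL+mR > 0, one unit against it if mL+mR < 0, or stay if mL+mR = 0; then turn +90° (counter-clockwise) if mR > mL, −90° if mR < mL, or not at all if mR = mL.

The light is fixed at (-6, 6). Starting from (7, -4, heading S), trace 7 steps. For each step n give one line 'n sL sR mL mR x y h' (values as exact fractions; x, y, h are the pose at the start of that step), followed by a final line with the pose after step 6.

n=0: pose=(7,-4,S); sL=45/197, sR=9/29; mL=4383/11426, mR=-2241/11426; mL+mR=1071/5713 → advance +1; mR−mL=-3312/5713 → turn -1·90°
n=1: pose=(7,-5,W); sL=90/269, sR=90/181; mL=28395/48689, mR=-16065/48689; mL+mR=12330/48689 → advance +1; mR−mL=-44460/48689 → turn -1·90°
n=2: pose=(6,-5,N); sL=45/82, sR=9/26; mL=1539/2132, mR=-153/2132; mL+mR=693/1066 → advance +1; mR−mL=-423/533 → turn -1·90°
n=3: pose=(6,-4,E); sL=90/289, sR=10/41; mL=5135/11849, mR=-1045/11849; mL+mR=4090/11849 → advance +1; mR−mL=-6180/11849 → turn -1·90°
n=4: pose=(7,-4,S); sL=45/197, sR=9/29; mL=4383/11426, mR=-2241/11426; mL+mR=1071/5713 → advance +1; mR−mL=-3312/5713 → turn -1·90°
n=5: pose=(7,-5,W); sL=90/269, sR=90/181; mL=28395/48689, mR=-16065/48689; mL+mR=12330/48689 → advance +1; mR−mL=-44460/48689 → turn -1·90°
n=6: pose=(6,-5,N); sL=45/82, sR=9/26; mL=1539/2132, mR=-153/2132; mL+mR=693/1066 → advance +1; mR−mL=-423/533 → turn -1·90°

0 45/197 9/29 4383/11426 -2241/11426 7 -4 S
1 90/269 90/181 28395/48689 -16065/48689 7 -5 W
2 45/82 9/26 1539/2132 -153/2132 6 -5 N
3 90/289 10/41 5135/11849 -1045/11849 6 -4 E
4 45/197 9/29 4383/11426 -2241/11426 7 -4 S
5 90/269 90/181 28395/48689 -16065/48689 7 -5 W
6 45/82 9/26 1539/2132 -153/2132 6 -5 N
final 6 -4 E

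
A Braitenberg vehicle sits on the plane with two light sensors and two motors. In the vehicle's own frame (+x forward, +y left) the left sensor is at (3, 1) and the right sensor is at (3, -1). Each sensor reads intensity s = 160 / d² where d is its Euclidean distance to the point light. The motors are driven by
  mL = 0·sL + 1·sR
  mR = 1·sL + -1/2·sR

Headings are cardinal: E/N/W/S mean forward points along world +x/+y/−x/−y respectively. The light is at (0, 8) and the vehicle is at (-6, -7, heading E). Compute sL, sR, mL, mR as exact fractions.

left sensor world pos  = (-3, -6); dL² = 205
right sensor world pos = (-3, -8); dR² = 265
sL = 160/205 = 32/41
sR = 160/265 = 32/53
mL = 0·sL + 1·sR = 32/53
mR = 1·sL + -1/2·sR = 1040/2173

32/41 32/53 32/53 1040/2173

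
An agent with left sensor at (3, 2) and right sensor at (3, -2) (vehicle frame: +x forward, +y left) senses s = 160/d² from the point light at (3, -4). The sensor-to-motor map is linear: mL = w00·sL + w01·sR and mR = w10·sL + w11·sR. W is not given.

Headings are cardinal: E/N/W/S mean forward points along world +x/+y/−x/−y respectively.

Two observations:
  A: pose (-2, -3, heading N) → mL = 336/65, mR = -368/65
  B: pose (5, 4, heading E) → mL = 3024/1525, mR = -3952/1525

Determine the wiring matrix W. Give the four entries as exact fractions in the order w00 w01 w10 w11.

-1/2 1 -1 -1/2

obs A: pose=(-2,-3,N) → sL=32/13, sR=32/5, mL=336/65, mR=-368/65
obs B: pose=(5,4,E) → sL=32/25, sR=160/61, mL=3024/1525, mR=-3952/1525
sensor matrix S = [[32/13, 32/5], [32/25, 160/61]]; det S = -172032/99125
solve [mL_A; mL_B] = S·[w00; w01] and [mR_A; mR_B] = S·[w10; w11]:
  w00 = -1/2, w01 = 1, w10 = -1, w11 = -1/2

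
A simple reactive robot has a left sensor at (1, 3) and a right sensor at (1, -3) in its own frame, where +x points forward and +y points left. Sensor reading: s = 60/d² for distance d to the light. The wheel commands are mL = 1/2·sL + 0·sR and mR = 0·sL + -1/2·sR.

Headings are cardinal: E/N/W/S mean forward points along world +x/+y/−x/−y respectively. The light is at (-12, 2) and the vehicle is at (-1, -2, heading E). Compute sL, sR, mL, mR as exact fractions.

left sensor world pos  = (0, 1); dL² = 145
right sensor world pos = (0, -5); dR² = 193
sL = 60/145 = 12/29
sR = 60/193 = 60/193
mL = 1/2·sL + 0·sR = 6/29
mR = 0·sL + -1/2·sR = -30/193

12/29 60/193 6/29 -30/193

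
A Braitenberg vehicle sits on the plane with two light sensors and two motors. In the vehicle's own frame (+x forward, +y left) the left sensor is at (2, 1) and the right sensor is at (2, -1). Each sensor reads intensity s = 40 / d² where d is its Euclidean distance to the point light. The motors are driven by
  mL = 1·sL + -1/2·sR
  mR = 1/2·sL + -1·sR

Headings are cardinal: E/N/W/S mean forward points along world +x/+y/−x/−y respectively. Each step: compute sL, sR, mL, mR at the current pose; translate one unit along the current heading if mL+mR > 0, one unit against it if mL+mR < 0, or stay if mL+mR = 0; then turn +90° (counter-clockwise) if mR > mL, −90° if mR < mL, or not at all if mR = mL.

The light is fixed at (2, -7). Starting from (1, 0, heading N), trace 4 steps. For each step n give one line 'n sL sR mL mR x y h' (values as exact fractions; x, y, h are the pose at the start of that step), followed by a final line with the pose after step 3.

0 8/17 40/81 308/1377 -356/1377 1 0 N
1 4/5 20/13 2/65 -74/65 1 -1 E
2 40/17 8/5 132/85 -36/85 0 -1 S
3 5/4 10/13 45/52 -15/104 0 -2 W
final -1 -2 N

n=0: pose=(1,0,N); sL=8/17, sR=40/81; mL=308/1377, mR=-356/1377; mL+mR=-16/459 → advance -1; mR−mL=-664/1377 → turn -1·90°
n=1: pose=(1,-1,E); sL=4/5, sR=20/13; mL=2/65, mR=-74/65; mL+mR=-72/65 → advance -1; mR−mL=-76/65 → turn -1·90°
n=2: pose=(0,-1,S); sL=40/17, sR=8/5; mL=132/85, mR=-36/85; mL+mR=96/85 → advance +1; mR−mL=-168/85 → turn -1·90°
n=3: pose=(0,-2,W); sL=5/4, sR=10/13; mL=45/52, mR=-15/104; mL+mR=75/104 → advance +1; mR−mL=-105/104 → turn -1·90°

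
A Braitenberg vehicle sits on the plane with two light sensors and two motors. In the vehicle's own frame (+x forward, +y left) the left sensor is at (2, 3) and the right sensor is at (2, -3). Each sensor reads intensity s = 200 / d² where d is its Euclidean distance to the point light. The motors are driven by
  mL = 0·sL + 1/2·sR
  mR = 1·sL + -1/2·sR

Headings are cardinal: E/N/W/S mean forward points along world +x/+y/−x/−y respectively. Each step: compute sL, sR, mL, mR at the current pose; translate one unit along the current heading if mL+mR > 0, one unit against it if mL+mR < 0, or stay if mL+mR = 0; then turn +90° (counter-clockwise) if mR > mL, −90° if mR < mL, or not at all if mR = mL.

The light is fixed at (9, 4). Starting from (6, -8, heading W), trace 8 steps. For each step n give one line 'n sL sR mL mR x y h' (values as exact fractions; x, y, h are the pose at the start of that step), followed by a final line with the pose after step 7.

0 4/5 100/53 50/53 -38/265 6 -8 W
1 200/149 200/101 100/101 5300/15049 5 -8 N
2 50/17 1 1/2 83/34 5 -7 E
3 200/117 200/81 100/81 500/1053 6 -7 N
4 4 20/17 10/17 58/17 6 -6 E
5 200/89 40/13 20/13 820/1157 7 -6 N
6 50/9 25/18 25/36 175/36 7 -5 E
7 40/13 200/53 100/53 820/689 8 -5 N
final 8 -4 E

n=0: pose=(6,-8,W); sL=4/5, sR=100/53; mL=50/53, mR=-38/265; mL+mR=4/5 → advance +1; mR−mL=-288/265 → turn -1·90°
n=1: pose=(5,-8,N); sL=200/149, sR=200/101; mL=100/101, mR=5300/15049; mL+mR=200/149 → advance +1; mR−mL=-9600/15049 → turn -1·90°
n=2: pose=(5,-7,E); sL=50/17, sR=1; mL=1/2, mR=83/34; mL+mR=50/17 → advance +1; mR−mL=33/17 → turn +1·90°
n=3: pose=(6,-7,N); sL=200/117, sR=200/81; mL=100/81, mR=500/1053; mL+mR=200/117 → advance +1; mR−mL=-800/1053 → turn -1·90°
n=4: pose=(6,-6,E); sL=4, sR=20/17; mL=10/17, mR=58/17; mL+mR=4 → advance +1; mR−mL=48/17 → turn +1·90°
n=5: pose=(7,-6,N); sL=200/89, sR=40/13; mL=20/13, mR=820/1157; mL+mR=200/89 → advance +1; mR−mL=-960/1157 → turn -1·90°
n=6: pose=(7,-5,E); sL=50/9, sR=25/18; mL=25/36, mR=175/36; mL+mR=50/9 → advance +1; mR−mL=25/6 → turn +1·90°
n=7: pose=(8,-5,N); sL=40/13, sR=200/53; mL=100/53, mR=820/689; mL+mR=40/13 → advance +1; mR−mL=-480/689 → turn -1·90°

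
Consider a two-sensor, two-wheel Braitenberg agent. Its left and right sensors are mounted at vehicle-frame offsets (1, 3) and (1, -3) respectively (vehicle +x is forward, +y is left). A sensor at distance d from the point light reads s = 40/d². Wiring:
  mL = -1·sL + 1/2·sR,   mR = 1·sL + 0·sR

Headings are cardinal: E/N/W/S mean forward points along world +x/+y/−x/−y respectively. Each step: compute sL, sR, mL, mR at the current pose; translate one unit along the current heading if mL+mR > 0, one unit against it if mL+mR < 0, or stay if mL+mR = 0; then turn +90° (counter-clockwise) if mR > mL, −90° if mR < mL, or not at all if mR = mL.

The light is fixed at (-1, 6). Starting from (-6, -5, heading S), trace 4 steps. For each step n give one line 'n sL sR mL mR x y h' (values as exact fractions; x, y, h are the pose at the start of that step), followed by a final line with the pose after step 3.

n=0: pose=(-6,-5,S); sL=10/37, sR=5/26; mL=-335/1924, mR=10/37; mL+mR=5/52 → advance +1; mR−mL=855/1924 → turn +1·90°
n=1: pose=(-6,-6,E); sL=40/97, sR=40/241; mL=-7700/23377, mR=40/97; mL+mR=20/241 → advance +1; mR−mL=17340/23377 → turn +1·90°
n=2: pose=(-5,-6,N); sL=4/17, sR=20/61; mL=-74/1037, mR=4/17; mL+mR=10/61 → advance +1; mR−mL=318/1037 → turn +1·90°
n=3: pose=(-5,-5,W); sL=40/221, sR=40/89; mL=860/19669, mR=40/221; mL+mR=20/89 → advance +1; mR−mL=2700/19669 → turn +1·90°

0 10/37 5/26 -335/1924 10/37 -6 -5 S
1 40/97 40/241 -7700/23377 40/97 -6 -6 E
2 4/17 20/61 -74/1037 4/17 -5 -6 N
3 40/221 40/89 860/19669 40/221 -5 -5 W
final -6 -5 S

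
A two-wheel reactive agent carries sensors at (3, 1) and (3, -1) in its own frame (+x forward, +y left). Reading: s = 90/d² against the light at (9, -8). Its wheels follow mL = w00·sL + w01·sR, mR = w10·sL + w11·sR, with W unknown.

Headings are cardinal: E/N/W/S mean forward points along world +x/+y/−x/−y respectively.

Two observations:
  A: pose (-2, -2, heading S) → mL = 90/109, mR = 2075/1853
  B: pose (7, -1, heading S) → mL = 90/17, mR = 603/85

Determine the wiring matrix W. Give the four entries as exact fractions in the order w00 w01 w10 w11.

obs A: pose=(-2,-2,S) → sL=90/109, sR=10/17, mL=90/109, mR=2075/1853
obs B: pose=(7,-1,S) → sL=90/17, sR=18/5, mL=90/17, mR=603/85
sensor matrix S = [[90/109, 10/17], [90/17, 18/5]]; det S = -4464/31501
solve [mL_A; mL_B] = S·[w00; w01] and [mR_A; mR_B] = S·[w10; w11]:
  w00 = 1, w01 = 0, w10 = 1, w11 = 1/2

1 0 1 1/2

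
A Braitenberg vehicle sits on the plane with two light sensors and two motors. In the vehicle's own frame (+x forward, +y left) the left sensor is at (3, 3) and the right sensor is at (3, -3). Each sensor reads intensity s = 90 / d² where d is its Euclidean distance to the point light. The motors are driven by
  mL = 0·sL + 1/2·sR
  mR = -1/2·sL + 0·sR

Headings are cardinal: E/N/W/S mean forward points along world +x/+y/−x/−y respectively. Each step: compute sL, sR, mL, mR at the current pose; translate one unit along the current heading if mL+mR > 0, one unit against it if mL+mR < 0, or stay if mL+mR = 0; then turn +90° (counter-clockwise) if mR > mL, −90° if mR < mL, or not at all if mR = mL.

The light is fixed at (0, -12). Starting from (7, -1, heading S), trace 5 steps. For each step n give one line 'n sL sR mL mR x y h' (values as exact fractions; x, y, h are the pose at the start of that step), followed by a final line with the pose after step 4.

0 45/82 9/8 9/16 -45/164 7 -1 S
1 18/13 18/37 9/37 -9/13 7 -2 W
2 45/97 9/29 9/58 -45/194 8 -2 N
3 18/53 90/157 45/157 -9/53 8 -3 E
4 1/2 5/4 5/8 -1/4 9 -3 S
final 9 -4 W

n=0: pose=(7,-1,S); sL=45/82, sR=9/8; mL=9/16, mR=-45/164; mL+mR=189/656 → advance +1; mR−mL=-549/656 → turn -1·90°
n=1: pose=(7,-2,W); sL=18/13, sR=18/37; mL=9/37, mR=-9/13; mL+mR=-216/481 → advance -1; mR−mL=-450/481 → turn -1·90°
n=2: pose=(8,-2,N); sL=45/97, sR=9/29; mL=9/58, mR=-45/194; mL+mR=-216/2813 → advance -1; mR−mL=-1089/2813 → turn -1·90°
n=3: pose=(8,-3,E); sL=18/53, sR=90/157; mL=45/157, mR=-9/53; mL+mR=972/8321 → advance +1; mR−mL=-3798/8321 → turn -1·90°
n=4: pose=(9,-3,S); sL=1/2, sR=5/4; mL=5/8, mR=-1/4; mL+mR=3/8 → advance +1; mR−mL=-7/8 → turn -1·90°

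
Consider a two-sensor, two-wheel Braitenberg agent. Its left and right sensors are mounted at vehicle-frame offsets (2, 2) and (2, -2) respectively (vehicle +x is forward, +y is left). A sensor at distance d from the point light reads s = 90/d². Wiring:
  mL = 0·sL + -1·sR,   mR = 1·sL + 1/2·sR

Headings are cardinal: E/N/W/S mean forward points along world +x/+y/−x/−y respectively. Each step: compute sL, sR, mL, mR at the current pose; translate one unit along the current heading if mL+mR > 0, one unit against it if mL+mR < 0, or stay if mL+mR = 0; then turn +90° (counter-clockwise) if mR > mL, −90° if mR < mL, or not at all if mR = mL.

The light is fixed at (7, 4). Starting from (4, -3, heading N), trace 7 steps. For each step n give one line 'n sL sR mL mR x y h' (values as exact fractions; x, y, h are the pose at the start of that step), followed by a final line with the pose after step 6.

0 9/5 45/13 -45/13 459/130 4 -3 N
1 90/89 90/41 -90/41 7695/3649 4 -2 W
2 45/32 9/8 -9/8 63/32 5 -2 S
3 18/5 10/9 -10/9 187/45 5 -3 E
4 45/17 45/13 -45/13 1935/442 6 -3 N
5 90/73 18/5 -18/5 1107/365 6 -2 W
6 45/34 45/34 -45/34 135/68 7 -2 S
final 7 -3 E

n=0: pose=(4,-3,N); sL=9/5, sR=45/13; mL=-45/13, mR=459/130; mL+mR=9/130 → advance +1; mR−mL=909/130 → turn +1·90°
n=1: pose=(4,-2,W); sL=90/89, sR=90/41; mL=-90/41, mR=7695/3649; mL+mR=-315/3649 → advance -1; mR−mL=15705/3649 → turn +1·90°
n=2: pose=(5,-2,S); sL=45/32, sR=9/8; mL=-9/8, mR=63/32; mL+mR=27/32 → advance +1; mR−mL=99/32 → turn +1·90°
n=3: pose=(5,-3,E); sL=18/5, sR=10/9; mL=-10/9, mR=187/45; mL+mR=137/45 → advance +1; mR−mL=79/15 → turn +1·90°
n=4: pose=(6,-3,N); sL=45/17, sR=45/13; mL=-45/13, mR=1935/442; mL+mR=405/442 → advance +1; mR−mL=3465/442 → turn +1·90°
n=5: pose=(6,-2,W); sL=90/73, sR=18/5; mL=-18/5, mR=1107/365; mL+mR=-207/365 → advance -1; mR−mL=2421/365 → turn +1·90°
n=6: pose=(7,-2,S); sL=45/34, sR=45/34; mL=-45/34, mR=135/68; mL+mR=45/68 → advance +1; mR−mL=225/68 → turn +1·90°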